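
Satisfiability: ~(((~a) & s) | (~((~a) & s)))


Check all 4 assignments over {a, s}:
a | s | φ
---------
False | False | False
True | False | False
False | True | False
True | True | False
No assignment makes the formula true.

Unsatisfiable.


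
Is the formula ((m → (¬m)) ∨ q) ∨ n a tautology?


Build the truth table over {m, n, q}:
m | n | q | φ
-------------
F | F | F | T
T | F | F | F
F | T | F | T
T | T | F | T
F | F | T | T
T | F | T | T
F | T | T | T
T | T | T | T
Counterexample at row 2: with m=T, n=F, q=F, the formula is F.

No, it is not a tautology.


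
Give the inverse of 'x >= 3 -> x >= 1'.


The inverse of (P → Q) is (¬P → ¬Q). It is equivalent to the converse, not to the original.
Here P = 'x >= 3' and Q = 'x >= 1'.

If not (x >= 3), then not (x >= 1).


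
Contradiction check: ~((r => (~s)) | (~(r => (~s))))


Truth table over {r, s}:
r | s | φ
---------
False | False | False
True | False | False
False | True | False
True | True | False
Every row is false.

Yes, it is a contradiction.


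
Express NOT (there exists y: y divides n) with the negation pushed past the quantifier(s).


¬(for all x: φ) = there exists x: ¬φ, and ¬(there exists x: φ) = for all x: ¬φ.
Apply to the existential statement.

for all y: NOT(y divides n)


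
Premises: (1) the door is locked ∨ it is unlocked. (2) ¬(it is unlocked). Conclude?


Disjunctive syllogism: from (P ∨ Q) and ¬P, infer Q.
One disjunct, 'it is unlocked', is ruled out; the other must hold.

the door is locked


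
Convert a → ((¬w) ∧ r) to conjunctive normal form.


Step 1: Rewrite a → ((¬w) ∧ r) as ¬a ∨ ((¬w) ∧ r).
Step 2: Distribute ∨ over ∧.

((¬a) ∨ (¬w)) ∧ ((¬a) ∨ r)


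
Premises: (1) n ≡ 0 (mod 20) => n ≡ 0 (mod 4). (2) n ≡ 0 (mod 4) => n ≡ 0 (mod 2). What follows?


Hypothetical syllogism: from (P → Q) and (Q → R), infer (P → R).
Chain the two implications through the shared middle term 'n ≡ 0 (mod 4)'.

n ≡ 0 (mod 20) => n ≡ 0 (mod 2)


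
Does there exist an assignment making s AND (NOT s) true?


Check all 2 assignments over {s}:
s | φ
-----
F | F
T | F
No assignment makes the formula true.

Unsatisfiable.


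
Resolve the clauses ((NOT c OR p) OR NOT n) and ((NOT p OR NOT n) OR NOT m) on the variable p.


The clauses contain complementary literals p and NOTp.
Resolution eliminates this pair and disjoins the remaining literals (merging duplicates).

((NOT n OR NOT c) OR NOT m)


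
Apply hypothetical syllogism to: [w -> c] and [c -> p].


Hypothetical syllogism: from (P → Q) and (Q → R), infer (P → R).
Chain the two implications through the shared middle term 'c'.

w -> p


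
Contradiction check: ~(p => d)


Truth table over {d, p}:
d | p | φ
---------
False | False | False
True | False | False
False | True | True
True | True | False
Satisfying assignment at row 3: d=False, p=True gives True.

No, it is not a contradiction.


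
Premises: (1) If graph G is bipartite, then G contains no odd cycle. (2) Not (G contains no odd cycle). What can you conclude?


Modus tollens: from (P → Q) and ¬Q, infer ¬P.
Q = 'G contains no odd cycle' is denied; since P → Q, P must also fail.

Not (graph G is bipartite).


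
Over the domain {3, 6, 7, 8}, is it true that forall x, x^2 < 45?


Evaluate the predicate on each element: 3:True, 6:True, 7:False, 8:False.
Counterexample x = 7 fails the predicate.

False


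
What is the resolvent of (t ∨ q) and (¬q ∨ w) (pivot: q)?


The clauses contain complementary literals q and ¬q.
Resolution eliminates this pair and disjoins the remaining literals (merging duplicates).

(t ∨ w)


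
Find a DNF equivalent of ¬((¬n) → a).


Step 1: Rewrite implication then negate: ¬(¬(¬n) ∨ a) = (¬n) ∧ ¬a.

(¬n) ∧ (¬a)


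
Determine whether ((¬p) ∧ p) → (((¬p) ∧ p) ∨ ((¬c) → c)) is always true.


Build the truth table over {c, p}:
c | p | φ
---------
F | F | T
T | F | T
F | T | T
T | T | T
Every row evaluates to true.

Yes, it is a tautology.


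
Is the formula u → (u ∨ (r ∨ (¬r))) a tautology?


Build the truth table over {r, u}:
r | u | φ
---------
F | F | T
T | F | T
F | T | T
T | T | T
Every row evaluates to true.

Yes, it is a tautology.


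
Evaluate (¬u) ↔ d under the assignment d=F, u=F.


Substitute d=F, u=F:
¬u = T
(¬u) ↔ d = T ↔ F = F

F


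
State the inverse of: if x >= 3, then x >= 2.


The inverse of (P → Q) is (¬P → ¬Q). It is equivalent to the converse, not to the original.
Here P = 'x >= 3' and Q = 'x >= 2'.

If not (x >= 3), then not (x >= 2).


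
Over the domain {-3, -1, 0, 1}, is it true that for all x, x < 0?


Evaluate the predicate on each element: -3:T, -1:T, 0:F, 1:F.
Counterexample x = 0 fails the predicate.

F


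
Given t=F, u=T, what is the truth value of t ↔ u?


Biconditional is true when both operands have the same truth value.
Substitute: t=F, u=T.
F ↔ T evaluates to F.

F


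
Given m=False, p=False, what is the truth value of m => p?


Implication is false only when antecedent is true and consequent is false.
Substitute: m=False, p=False.
False => False evaluates to True.

True


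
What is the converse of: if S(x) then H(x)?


The converse of (P → Q) is (Q → P). It is not in general equivalent to the original.
Here P = 'S(x)' and Q = 'H(x)'.

If H(x), then S(x).


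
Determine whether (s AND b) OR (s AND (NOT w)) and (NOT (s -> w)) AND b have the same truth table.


Compare truth tables:
b | s | w | φ | ψ
-----------------
F | F | F | F | F
T | F | F | F | F
F | T | F | T | F
T | T | F | T | T
F | F | T | F | F
T | F | T | F | F
F | T | T | F | F
T | T | T | T | F
They differ at row 3 (b=F, s=T, w=F): φ=T but ψ=F.

No, they are not logically equivalent.


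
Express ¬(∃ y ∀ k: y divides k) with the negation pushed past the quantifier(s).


Negation flips each quantifier (∀↔∃) and negates the inner predicate.
¬(∃ y ∀ k: φ) = ∀ y ∃ k: ¬φ.

∀ y ∃ k: ¬(y divides k)


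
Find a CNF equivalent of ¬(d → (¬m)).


Step 1: Rewrite d → (¬m) as ¬d ∨ (¬m).
Step 2: Negate: ¬(¬d ∨ (¬m)) = d ∧ ¬(¬m) (De Morgan + double negation).
Step 3: Eliminate any double negations (¬¬X = X).

d ∧ m


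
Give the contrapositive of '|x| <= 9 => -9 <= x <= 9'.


The contrapositive of (P → Q) is (¬Q → ¬P); it is logically equivalent to the original.
Here P = '|x| <= 9' and Q = '-9 <= x <= 9'.

If not (-9 <= x <= 9), then not (|x| <= 9).


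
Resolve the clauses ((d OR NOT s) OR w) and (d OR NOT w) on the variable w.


The clauses contain complementary literals w and NOTw.
Resolution eliminates this pair and disjoins the remaining literals (merging duplicates).

(d OR NOT s)


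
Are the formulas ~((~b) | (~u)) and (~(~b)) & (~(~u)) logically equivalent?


Compare truth tables:
b | u | φ | ψ
-------------
False | False | False | False
True | False | False | False
False | True | False | False
True | True | True | True
The columns φ and ψ agree on every row.

Yes, they are logically equivalent.


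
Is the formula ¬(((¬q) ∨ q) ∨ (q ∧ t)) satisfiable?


Check all 4 assignments over {q, t}:
q | t | φ
---------
F | F | F
T | F | F
F | T | F
T | T | F
No assignment makes the formula true.

Unsatisfiable.


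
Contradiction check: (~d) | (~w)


Truth table over {d, w}:
d | w | φ
---------
False | False | True
True | False | True
False | True | True
True | True | False
Satisfying assignment at row 1: d=False, w=False gives True.

No, it is not a contradiction.


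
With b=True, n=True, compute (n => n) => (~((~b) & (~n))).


Substitute b=True, n=True:
n => n = True => True = True
~b = False
~n = False
(~b) & (~n) = False & False = False
~((~b) & (~n)) = True
(n => n) => (~((~b) & (~n))) = True => True = True

True


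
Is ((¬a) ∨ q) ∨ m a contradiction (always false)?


Truth table over {a, m, q}:
a | m | q | φ
-------------
F | F | F | T
T | F | F | F
F | T | F | T
T | T | F | T
F | F | T | T
T | F | T | T
F | T | T | T
T | T | T | T
Satisfying assignment at row 1: a=F, m=F, q=F gives T.

No, it is not a contradiction.


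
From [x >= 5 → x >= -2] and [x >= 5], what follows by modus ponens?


Modus ponens: from (P → Q) and P, infer Q.
P = 'x >= 5' is asserted, and P → Q holds, so Q follows.

x >= -2.


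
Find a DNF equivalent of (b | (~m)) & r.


Step 1: Distribute ∧ over ∨: (b ∨ (¬m)) ∧ r = (b ∧ r) ∨ ((¬m) ∧ r).

(b & r) | ((~m) & r)


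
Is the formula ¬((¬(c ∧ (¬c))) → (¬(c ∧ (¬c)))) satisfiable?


Check all 2 assignments over {c}:
c | φ
-----
F | F
T | F
No assignment makes the formula true.

Unsatisfiable.


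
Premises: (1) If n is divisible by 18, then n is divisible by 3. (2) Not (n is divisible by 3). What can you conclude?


Modus tollens: from (P → Q) and ¬Q, infer ¬P.
Q = 'n is divisible by 3' is denied; since P → Q, P must also fail.

Not (n is divisible by 18).


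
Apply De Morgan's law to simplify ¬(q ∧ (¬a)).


De Morgan: the negation of a conjunction is the disjunction of the negations.
Distribute ¬ across ∧, flipping it to ∨, and negate each literal.

(¬q) ∨ a


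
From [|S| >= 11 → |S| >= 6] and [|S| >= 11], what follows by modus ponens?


Modus ponens: from (P → Q) and P, infer Q.
P = '|S| >= 11' is asserted, and P → Q holds, so Q follows.

|S| >= 6.


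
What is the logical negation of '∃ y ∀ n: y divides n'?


Negation flips each quantifier (∀↔∃) and negates the inner predicate.
¬(∃ y ∀ n: φ) = ∀ y ∃ n: ¬φ.

∀ y ∃ n: ¬(y divides n)


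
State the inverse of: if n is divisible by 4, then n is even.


The inverse of (P → Q) is (¬P → ¬Q). It is equivalent to the converse, not to the original.
Here P = 'n is divisible by 4' and Q = 'n is even'.

If not (n is divisible by 4), then not (n is even).


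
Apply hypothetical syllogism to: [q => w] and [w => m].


Hypothetical syllogism: from (P → Q) and (Q → R), infer (P → R).
Chain the two implications through the shared middle term 'w'.

q => m


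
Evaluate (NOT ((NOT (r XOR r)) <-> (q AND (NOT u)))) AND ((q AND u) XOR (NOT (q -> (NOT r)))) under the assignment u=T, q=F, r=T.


Substitute u=T, q=F, r=T:
… (earlier sub-steps elided)
NOT u = F
q AND (NOT u) = F AND F = F
(NOT (r XOR r)) <-> (q AND (NOT u)) = T <-> F = F
NOT ((NOT (r XOR r)) <-> (q AND (NOT u))) = T
q AND u = F AND T = F
NOT r = F
q -> (NOT r) = F -> F = T
NOT (q -> (NOT r)) = F
(q AND u) XOR (NOT (q -> (NOT r))) = F XOR F = F
(NOT ((NOT (r XOR r)) <-> (q AND (NOT u)))) AND ((q AND u) XOR (NOT (q -> (NOT r)))) = T AND F = F

F


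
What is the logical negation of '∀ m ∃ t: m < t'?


Negation flips each quantifier (∀↔∃) and negates the inner predicate.
¬(∀ m ∃ t: φ) = ∃ m ∀ t: ¬φ.

∃ m ∀ t: ¬(m < t)


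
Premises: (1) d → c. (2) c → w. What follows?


Hypothetical syllogism: from (P → Q) and (Q → R), infer (P → R).
Chain the two implications through the shared middle term 'c'.

d → w


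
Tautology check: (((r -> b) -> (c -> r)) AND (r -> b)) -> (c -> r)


Build the truth table over {b, c, r}:
b | c | r | φ
-------------
F | F | F | T
T | F | F | T
F | T | F | T
T | T | F | T
F | F | T | T
T | F | T | T
F | T | T | T
T | T | T | T
Every row evaluates to true.

Yes, it is a tautology.


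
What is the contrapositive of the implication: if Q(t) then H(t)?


The contrapositive of (P → Q) is (¬Q → ¬P); it is logically equivalent to the original.
Here P = 'Q(t)' and Q = 'H(t)'.

If not (H(t)), then not (Q(t)).


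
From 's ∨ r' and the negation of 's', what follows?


Disjunctive syllogism: from (P ∨ Q) and ¬P, infer Q.
One disjunct, 's', is ruled out; the other must hold.

r


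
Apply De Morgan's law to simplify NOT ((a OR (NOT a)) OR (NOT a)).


De Morgan: the negation of a disjunction is the conjunction of the negations.
Distribute NOT across OR, flipping it to AND, and negate each literal.

((NOT a) AND a) AND a


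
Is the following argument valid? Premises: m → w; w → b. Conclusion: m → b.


This matches the form of hypothetical syllogism: the conclusion follows in every model of the premises.

Valid.


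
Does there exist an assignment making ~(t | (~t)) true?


Check all 2 assignments over {t}:
t | φ
-----
False | False
True | False
No assignment makes the formula true.

Unsatisfiable.


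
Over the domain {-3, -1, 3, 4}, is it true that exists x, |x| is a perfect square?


Evaluate the predicate on each element: -3:False, -1:True, 3:False, 4:True.
Witness x = -1 satisfies the predicate.

True


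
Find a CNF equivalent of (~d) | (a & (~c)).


Step 1: Distribute ∨ over ∧: (¬d) ∨ (a ∧ (¬c)) = ((¬d) ∨ a) ∧ ((¬d) ∨ (¬c)).

((~d) | a) & ((~d) | (~c))


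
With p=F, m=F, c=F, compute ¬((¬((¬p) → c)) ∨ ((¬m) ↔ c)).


Substitute p=F, m=F, c=F:
¬p = T
(¬p) → c = T → F = F
¬((¬p) → c) = T
¬m = T
(¬m) ↔ c = T ↔ F = F
(¬((¬p) → c)) ∨ ((¬m) ↔ c) = T ∨ F = T
¬((¬((¬p) → c)) ∨ ((¬m) ↔ c)) = F

F


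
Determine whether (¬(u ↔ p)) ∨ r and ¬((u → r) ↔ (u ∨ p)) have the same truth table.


Compare truth tables:
p | r | u | φ | ψ
-----------------
F | F | F | F | T
T | F | F | T | F
F | T | F | T | T
T | T | F | T | F
F | F | T | T | T
T | F | T | F | T
F | T | T | T | F
T | T | T | T | F
They differ at row 1 (p=F, r=F, u=F): φ=F but ψ=T.

No, they are not logically equivalent.


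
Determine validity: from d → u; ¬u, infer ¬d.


This matches the form of modus tollens: the conclusion follows in every model of the premises.

Valid.


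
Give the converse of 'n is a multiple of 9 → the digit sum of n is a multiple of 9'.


The converse of (P → Q) is (Q → P). It is not in general equivalent to the original.
Here P = 'n is a multiple of 9' and Q = 'the digit sum of n is a multiple of 9'.

If the digit sum of n is a multiple of 9, then n is a multiple of 9.


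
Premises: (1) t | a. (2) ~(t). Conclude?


Disjunctive syllogism: from (P ∨ Q) and ¬P, infer Q.
One disjunct, 't', is ruled out; the other must hold.

a


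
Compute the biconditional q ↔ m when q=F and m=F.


Biconditional is true when both operands have the same truth value.
Substitute: q=F, m=F.
F ↔ F evaluates to T.

T


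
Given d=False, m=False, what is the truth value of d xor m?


Exclusive or is true when exactly one operand is true.
Substitute: d=False, m=False.
False xor False evaluates to False.

False


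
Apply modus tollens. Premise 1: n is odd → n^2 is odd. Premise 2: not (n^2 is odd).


Modus tollens: from (P → Q) and ¬Q, infer ¬P.
Q = 'n^2 is odd' is denied; since P → Q, P must also fail.

Not (n is odd).


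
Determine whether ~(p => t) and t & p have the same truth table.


Compare truth tables:
p | t | φ | ψ
-------------
False | False | False | False
True | False | True | False
False | True | False | False
True | True | False | True
They differ at row 2 (p=True, t=False): φ=True but ψ=False.

No, they are not logically equivalent.


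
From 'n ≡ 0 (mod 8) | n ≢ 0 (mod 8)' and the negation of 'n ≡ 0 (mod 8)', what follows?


Disjunctive syllogism: from (P ∨ Q) and ¬P, infer Q.
One disjunct, 'n ≡ 0 (mod 8)', is ruled out; the other must hold.

n ≢ 0 (mod 8)


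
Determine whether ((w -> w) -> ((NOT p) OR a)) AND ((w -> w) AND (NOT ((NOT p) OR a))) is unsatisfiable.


Truth table over {a, p, w}:
a | p | w | φ
-------------
F | F | F | F
T | F | F | F
F | T | F | F
T | T | F | F
F | F | T | F
T | F | T | F
F | T | T | F
T | T | T | F
Every row is false.

Yes, it is a contradiction.


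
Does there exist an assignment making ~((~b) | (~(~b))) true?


Check all 2 assignments over {b}:
b | φ
-----
False | False
True | False
No assignment makes the formula true.

Unsatisfiable.


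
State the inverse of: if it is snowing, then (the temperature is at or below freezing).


The inverse of (P → Q) is (¬P → ¬Q). It is equivalent to the converse, not to the original.
Here P = 'it is snowing' and Q = '(the temperature is at or below freezing)'.

If not (it is snowing), then not ((the temperature is at or below freezing)).


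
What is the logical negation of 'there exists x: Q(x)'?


¬(for all x: φ) = there exists x: ¬φ, and ¬(there exists x: φ) = for all x: ¬φ.
Apply to the existential statement.

for all x: NOT(Q(x))


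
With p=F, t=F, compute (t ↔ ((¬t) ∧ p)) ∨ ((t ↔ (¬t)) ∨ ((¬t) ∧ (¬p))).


Substitute p=F, t=F:
¬t = T
(¬t) ∧ p = T ∧ F = F
t ↔ ((¬t) ∧ p) = F ↔ F = T
¬t = T
t ↔ (¬t) = F ↔ T = F
¬t = T
¬p = T
(¬t) ∧ (¬p) = T ∧ T = T
(t ↔ (¬t)) ∨ ((¬t) ∧ (¬p)) = F ∨ T = T
(t ↔ ((¬t) ∧ p)) ∨ ((t ↔ (¬t)) ∨ ((¬t) ∧ (¬p))) = T ∨ T = T

T


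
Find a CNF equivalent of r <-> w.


Step 1: Rewrite r ↔ w as (r → w) ∧ (w → r).
Step 2: Rewrite each implication as a disjunction.

((NOT r) OR w) AND ((NOT w) OR r)


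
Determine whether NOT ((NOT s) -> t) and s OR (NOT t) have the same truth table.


Compare truth tables:
s | t | φ | ψ
-------------
F | F | T | T
T | F | F | T
F | T | F | F
T | T | F | T
They differ at row 2 (s=T, t=F): φ=F but ψ=T.

No, they are not logically equivalent.


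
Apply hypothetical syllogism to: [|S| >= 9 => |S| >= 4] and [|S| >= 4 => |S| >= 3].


Hypothetical syllogism: from (P → Q) and (Q → R), infer (P → R).
Chain the two implications through the shared middle term '|S| >= 4'.

|S| >= 9 => |S| >= 3


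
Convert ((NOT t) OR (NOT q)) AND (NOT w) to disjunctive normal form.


Step 1: Distribute ∧ over ∨: ((¬t) ∨ (¬q)) ∧ (¬w) = ((¬t) ∧ (¬w)) ∨ ((¬q) ∧ (¬w)).

((NOT t) AND (NOT w)) OR ((NOT q) AND (NOT w))


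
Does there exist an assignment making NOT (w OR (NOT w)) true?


Check all 2 assignments over {w}:
w | φ
-----
F | F
T | F
No assignment makes the formula true.

Unsatisfiable.


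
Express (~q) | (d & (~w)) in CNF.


Step 1: Distribute ∨ over ∧: (¬q) ∨ (d ∧ (¬w)) = ((¬q) ∨ d) ∧ ((¬q) ∨ (¬w)).

((~q) | d) & ((~q) | (~w))


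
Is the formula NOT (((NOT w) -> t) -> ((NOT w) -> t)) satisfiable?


Check all 4 assignments over {t, w}:
t | w | φ
---------
F | F | F
T | F | F
F | T | F
T | T | F
No assignment makes the formula true.

Unsatisfiable.


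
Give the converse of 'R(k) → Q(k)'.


The converse of (P → Q) is (Q → P). It is not in general equivalent to the original.
Here P = 'R(k)' and Q = 'Q(k)'.

If Q(k), then R(k).


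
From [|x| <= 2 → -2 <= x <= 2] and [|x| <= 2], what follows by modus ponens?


Modus ponens: from (P → Q) and P, infer Q.
P = '|x| <= 2' is asserted, and P → Q holds, so Q follows.

-2 <= x <= 2.


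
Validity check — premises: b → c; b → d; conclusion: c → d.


This is (no valid rule). There exist truth assignments where the premises are all true but the conclusion is false.

Invalid.


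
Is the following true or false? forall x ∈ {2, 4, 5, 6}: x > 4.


Evaluate the predicate on each element: 2:False, 4:False, 5:True, 6:True.
Counterexample x = 2 fails the predicate.

False


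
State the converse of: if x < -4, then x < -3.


The converse of (P → Q) is (Q → P). It is not in general equivalent to the original.
Here P = 'x < -4' and Q = 'x < -3'.

If x < -3, then x < -4.


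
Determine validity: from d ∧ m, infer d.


This matches the form of conjunction elimination: the conclusion follows in every model of the premises.

Valid.


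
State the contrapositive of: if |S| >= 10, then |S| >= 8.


The contrapositive of (P → Q) is (¬Q → ¬P); it is logically equivalent to the original.
Here P = '|S| >= 10' and Q = '|S| >= 8'.

If not (|S| >= 8), then not (|S| >= 10).


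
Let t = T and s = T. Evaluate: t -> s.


Implication is false only when antecedent is true and consequent is false.
Substitute: t=T, s=T.
T -> T evaluates to T.

T


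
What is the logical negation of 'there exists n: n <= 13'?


¬(for all x: φ) = there exists x: ¬φ, and ¬(there exists x: φ) = for all x: ¬φ.
Apply to the existential statement.

for all n: NOT(n <= 13)


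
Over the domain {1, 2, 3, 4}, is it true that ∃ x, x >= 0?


Evaluate the predicate on each element: 1:T, 2:T, 3:T, 4:T.
Witness x = 1 satisfies the predicate.

T


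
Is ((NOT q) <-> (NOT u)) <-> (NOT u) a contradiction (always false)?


Truth table over {q, u}:
q | u | φ
---------
F | F | T
T | F | F
F | T | T
T | T | F
Satisfying assignment at row 1: q=F, u=F gives T.

No, it is not a contradiction.


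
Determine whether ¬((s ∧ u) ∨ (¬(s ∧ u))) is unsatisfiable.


Truth table over {s, u}:
s | u | φ
---------
F | F | F
T | F | F
F | T | F
T | T | F
Every row is false.

Yes, it is a contradiction.


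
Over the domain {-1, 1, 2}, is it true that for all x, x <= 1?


Evaluate the predicate on each element: -1:T, 1:T, 2:F.
Counterexample x = 2 fails the predicate.

F


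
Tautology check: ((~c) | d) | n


Build the truth table over {c, d, n}:
c | d | n | φ
-------------
False | False | False | True
True | False | False | False
False | True | False | True
True | True | False | True
False | False | True | True
True | False | True | True
False | True | True | True
True | True | True | True
Counterexample at row 2: with c=True, d=False, n=False, the formula is False.

No, it is not a tautology.


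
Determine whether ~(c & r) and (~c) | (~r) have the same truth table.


Compare truth tables:
c | r | φ | ψ
-------------
False | False | True | True
True | False | True | True
False | True | True | True
True | True | False | False
The columns φ and ψ agree on every row.

Yes, they are logically equivalent.


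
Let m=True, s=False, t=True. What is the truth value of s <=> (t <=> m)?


Substitute m=True, s=False, t=True:
t <=> m = True <=> True = True
s <=> (t <=> m) = False <=> True = False

False


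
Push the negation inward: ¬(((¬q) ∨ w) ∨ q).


De Morgan: the negation of a disjunction is the conjunction of the negations.
Distribute ¬ across ∨, flipping it to ∧, and negate each literal.

(q ∧ (¬w)) ∧ (¬q)


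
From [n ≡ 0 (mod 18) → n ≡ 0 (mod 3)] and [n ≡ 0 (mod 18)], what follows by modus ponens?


Modus ponens: from (P → Q) and P, infer Q.
P = 'n ≡ 0 (mod 18)' is asserted, and P → Q holds, so Q follows.

n ≡ 0 (mod 3).


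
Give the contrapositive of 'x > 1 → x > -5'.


The contrapositive of (P → Q) is (¬Q → ¬P); it is logically equivalent to the original.
Here P = 'x > 1' and Q = 'x > -5'.

If not (x > -5), then not (x > 1).


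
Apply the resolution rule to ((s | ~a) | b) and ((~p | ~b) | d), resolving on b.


The clauses contain complementary literals b and ~b.
Resolution eliminates this pair and disjoins the remaining literals (merging duplicates).

(((s | ~a) | ~p) | d)


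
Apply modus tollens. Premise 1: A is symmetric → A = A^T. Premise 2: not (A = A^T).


Modus tollens: from (P → Q) and ¬Q, infer ¬P.
Q = 'A = A^T' is denied; since P → Q, P must also fail.

Not (A is symmetric).


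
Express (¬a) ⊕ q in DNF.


Step 1: (¬a) ⊕ q is true exactly when they disagree: ((¬a) ∧ ¬q) ∨ (¬(¬a) ∧ q).
Step 2: Eliminate any double negations (¬¬X = X).

((¬a) ∧ (¬q)) ∨ (a ∧ q)


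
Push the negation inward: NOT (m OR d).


De Morgan: the negation of a disjunction is the conjunction of the negations.
Distribute NOT across OR, flipping it to AND, and negate each literal.

(NOT m) AND (NOT d)


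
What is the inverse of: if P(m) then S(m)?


The inverse of (P → Q) is (¬P → ¬Q). It is equivalent to the converse, not to the original.
Here P = 'P(m)' and Q = 'S(m)'.

If not (P(m)), then not (S(m)).


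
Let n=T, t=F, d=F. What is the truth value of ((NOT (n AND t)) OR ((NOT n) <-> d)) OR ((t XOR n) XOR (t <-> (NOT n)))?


Substitute n=T, t=F, d=F:
n AND t = T AND F = F
NOT (n AND t) = T
NOT n = F
(NOT n) <-> d = F <-> F = T
(NOT (n AND t)) OR ((NOT n) <-> d) = T OR T = T
t XOR n = F XOR T = T
NOT n = F
t <-> (NOT n) = F <-> F = T
(t XOR n) XOR (t <-> (NOT n)) = T XOR T = F
((NOT (n AND t)) OR ((NOT n) <-> d)) OR ((t XOR n) XOR (t <-> (NOT n))) = T OR F = T

T


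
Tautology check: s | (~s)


Build the truth table over {s}:
s | φ
-----
False | True
True | True
Every row evaluates to true.

Yes, it is a tautology.


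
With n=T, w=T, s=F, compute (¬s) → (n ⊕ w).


Substitute n=T, w=T, s=F:
¬s = T
n ⊕ w = T ⊕ T = F
(¬s) → (n ⊕ w) = T → F = F

F


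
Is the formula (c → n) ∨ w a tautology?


Build the truth table over {c, n, w}:
c | n | w | φ
-------------
F | F | F | T
T | F | F | F
F | T | F | T
T | T | F | T
F | F | T | T
T | F | T | T
F | T | T | T
T | T | T | T
Counterexample at row 2: with c=T, n=F, w=F, the formula is F.

No, it is not a tautology.


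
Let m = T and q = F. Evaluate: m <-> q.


Biconditional is true when both operands have the same truth value.
Substitute: m=T, q=F.
T <-> F evaluates to F.

F


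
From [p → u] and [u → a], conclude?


Hypothetical syllogism: from (P → Q) and (Q → R), infer (P → R).
Chain the two implications through the shared middle term 'u'.

p → a


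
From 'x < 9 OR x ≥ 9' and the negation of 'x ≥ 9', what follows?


Disjunctive syllogism: from (P ∨ Q) and ¬P, infer Q.
One disjunct, 'x ≥ 9', is ruled out; the other must hold.

x < 9


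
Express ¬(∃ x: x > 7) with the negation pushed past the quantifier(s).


¬(∀ x: φ) = ∃ x: ¬φ, and ¬(∃ x: φ) = ∀ x: ¬φ.
Apply to the existential statement.

∀ x: ¬(x > 7)


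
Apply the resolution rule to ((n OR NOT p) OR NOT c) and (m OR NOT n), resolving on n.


The clauses contain complementary literals n and NOTn.
Resolution eliminates this pair and disjoins the remaining literals (merging duplicates).

((NOT p OR NOT c) OR m)


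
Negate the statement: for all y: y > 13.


¬(for all x: φ) = there exists x: ¬φ, and ¬(there exists x: φ) = for all x: ¬φ.
Apply to the universal statement.

there exists y: NOT(y > 13)


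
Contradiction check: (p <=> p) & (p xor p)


Truth table over {p}:
p | φ
-----
False | False
True | False
Every row is false.

Yes, it is a contradiction.


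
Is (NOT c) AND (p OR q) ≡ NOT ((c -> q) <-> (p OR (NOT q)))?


Compare truth tables:
c | p | q | φ | ψ
-----------------
F | F | F | F | F
T | F | F | F | T
F | T | F | T | F
T | T | F | F | T
F | F | T | T | T
T | F | T | F | T
F | T | T | T | F
T | T | T | F | F
They differ at row 2 (c=T, p=F, q=F): φ=F but ψ=T.

No, they are not logically equivalent.


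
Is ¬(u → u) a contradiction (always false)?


Truth table over {u}:
u | φ
-----
F | F
T | F
Every row is false.

Yes, it is a contradiction.


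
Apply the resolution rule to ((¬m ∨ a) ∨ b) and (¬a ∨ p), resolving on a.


The clauses contain complementary literals a and ¬a.
Resolution eliminates this pair and disjoins the remaining literals (merging duplicates).

((b ∨ ¬m) ∨ p)


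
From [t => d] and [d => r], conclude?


Hypothetical syllogism: from (P → Q) and (Q → R), infer (P → R).
Chain the two implications through the shared middle term 'd'.

t => r


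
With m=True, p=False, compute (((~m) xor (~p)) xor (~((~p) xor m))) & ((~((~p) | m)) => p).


Substitute m=True, p=False:
… (earlier sub-steps elided)
(~m) xor (~p) = False xor True = True
~p = True
(~p) xor m = True xor True = False
~((~p) xor m) = True
((~m) xor (~p)) xor (~((~p) xor m)) = True xor True = False
~p = True
(~p) | m = True | True = True
~((~p) | m) = False
(~((~p) | m)) => p = False => False = True
(((~m) xor (~p)) xor (~((~p) xor m))) & ((~((~p) | m)) => p) = False & True = False

False


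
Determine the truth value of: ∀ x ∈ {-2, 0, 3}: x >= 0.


Evaluate the predicate on each element: -2:F, 0:T, 3:T.
Counterexample x = -2 fails the predicate.

F


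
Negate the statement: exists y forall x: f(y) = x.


Negation flips each quantifier (∀↔∃) and negates the inner predicate.
¬(exists y forall x: φ) = forall y exists x: ¬φ.

forall y exists x: ~(f(y) = x)


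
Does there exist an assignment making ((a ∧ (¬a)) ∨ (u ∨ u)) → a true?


Search for a satisfying assignment over {a, u}.
Try a=F, u=F: the formula evaluates to T.
A satisfying assignment exists.

Satisfiable.


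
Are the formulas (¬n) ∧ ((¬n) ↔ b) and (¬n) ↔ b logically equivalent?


Compare truth tables:
b | n | φ | ψ
-------------
F | F | F | F
T | F | T | T
F | T | F | T
T | T | F | F
They differ at row 3 (b=F, n=T): φ=F but ψ=T.

No, they are not logically equivalent.


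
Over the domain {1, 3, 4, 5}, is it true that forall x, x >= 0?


Evaluate the predicate on each element: 1:True, 3:True, 4:True, 5:True.
Every element satisfies the predicate.

True


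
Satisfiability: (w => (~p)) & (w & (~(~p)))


Check all 4 assignments over {p, w}:
p | w | φ
---------
False | False | False
True | False | False
False | True | False
True | True | False
No assignment makes the formula true.

Unsatisfiable.


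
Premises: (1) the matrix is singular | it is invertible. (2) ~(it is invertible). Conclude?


Disjunctive syllogism: from (P ∨ Q) and ¬P, infer Q.
One disjunct, 'it is invertible', is ruled out; the other must hold.

the matrix is singular


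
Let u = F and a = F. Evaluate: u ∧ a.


Conjunction is true only when both operands are true.
Substitute: u=F, a=F.
F ∧ F evaluates to F.

F


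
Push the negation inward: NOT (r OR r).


De Morgan: the negation of a disjunction is the conjunction of the negations.
Distribute NOT across OR, flipping it to AND, and negate each literal.

(NOT r) AND (NOT r)


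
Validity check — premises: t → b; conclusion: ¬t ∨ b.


This matches the form of material implication: the conclusion follows in every model of the premises.

Valid.


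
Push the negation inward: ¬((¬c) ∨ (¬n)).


De Morgan: the negation of a disjunction is the conjunction of the negations.
Distribute ¬ across ∨, flipping it to ∧, and negate each literal.

c ∧ n


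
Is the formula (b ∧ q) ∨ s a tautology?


Build the truth table over {b, q, s}:
b | q | s | φ
-------------
F | F | F | F
T | F | F | F
F | T | F | F
T | T | F | T
F | F | T | T
T | F | T | T
F | T | T | T
T | T | T | T
Counterexample at row 1: with b=F, q=F, s=F, the formula is F.

No, it is not a tautology.


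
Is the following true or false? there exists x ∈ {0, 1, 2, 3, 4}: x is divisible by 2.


Evaluate the predicate on each element: 0:T, 1:F, 2:T, 3:F, 4:T.
Witness x = 0 satisfies the predicate.

T


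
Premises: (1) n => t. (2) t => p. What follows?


Hypothetical syllogism: from (P → Q) and (Q → R), infer (P → R).
Chain the two implications through the shared middle term 't'.

n => p


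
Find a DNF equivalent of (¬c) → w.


Step 1: Rewrite (¬c) → w as ¬(¬c) ∨ w.
Step 2: Eliminate any double negations (¬¬X = X).

c ∨ w


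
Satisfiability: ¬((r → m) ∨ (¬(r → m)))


Check all 4 assignments over {m, r}:
m | r | φ
---------
F | F | F
T | F | F
F | T | F
T | T | F
No assignment makes the formula true.

Unsatisfiable.


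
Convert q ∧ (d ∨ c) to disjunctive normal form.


Step 1: Distribute ∧ over ∨: q ∧ (d ∨ c) = (q ∧ d) ∨ (q ∧ c).

(q ∧ d) ∨ (q ∧ c)


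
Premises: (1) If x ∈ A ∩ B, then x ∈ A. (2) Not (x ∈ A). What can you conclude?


Modus tollens: from (P → Q) and ¬Q, infer ¬P.
Q = 'x ∈ A' is denied; since P → Q, P must also fail.

Not (x ∈ A ∩ B).


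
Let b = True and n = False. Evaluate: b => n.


Implication is false only when antecedent is true and consequent is false.
Substitute: b=True, n=False.
True => False evaluates to False.

False


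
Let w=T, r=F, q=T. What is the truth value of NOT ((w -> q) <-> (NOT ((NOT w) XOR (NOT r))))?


Substitute w=T, r=F, q=T:
w -> q = T -> T = T
NOT w = F
NOT r = T
(NOT w) XOR (NOT r) = F XOR T = T
NOT ((NOT w) XOR (NOT r)) = F
(w -> q) <-> (NOT ((NOT w) XOR (NOT r))) = T <-> F = F
NOT ((w -> q) <-> (NOT ((NOT w) XOR (NOT r)))) = T

T


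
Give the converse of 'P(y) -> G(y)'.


The converse of (P → Q) is (Q → P). It is not in general equivalent to the original.
Here P = 'P(y)' and Q = 'G(y)'.

If G(y), then P(y).


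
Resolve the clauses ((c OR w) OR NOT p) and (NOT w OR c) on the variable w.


The clauses contain complementary literals w and NOTw.
Resolution eliminates this pair and disjoins the remaining literals (merging duplicates).

(NOT p OR c)


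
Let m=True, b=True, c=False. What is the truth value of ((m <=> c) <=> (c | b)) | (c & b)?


Substitute m=True, b=True, c=False:
m <=> c = True <=> False = False
c | b = False | True = True
(m <=> c) <=> (c | b) = False <=> True = False
c & b = False & True = False
((m <=> c) <=> (c | b)) | (c & b) = False | False = False

False


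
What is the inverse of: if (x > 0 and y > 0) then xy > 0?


The inverse of (P → Q) is (¬P → ¬Q). It is equivalent to the converse, not to the original.
Here P = '(x > 0 and y > 0)' and Q = 'xy > 0'.

If not ((x > 0 and y > 0)), then not (xy > 0).


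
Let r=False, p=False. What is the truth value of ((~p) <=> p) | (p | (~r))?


Substitute r=False, p=False:
~p = True
(~p) <=> p = True <=> False = False
~r = True
p | (~r) = False | True = True
((~p) <=> p) | (p | (~r)) = False | True = True

True


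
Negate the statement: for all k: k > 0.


¬(for all x: φ) = there exists x: ¬φ, and ¬(there exists x: φ) = for all x: ¬φ.
Apply to the universal statement.

there exists k: NOT(k > 0)


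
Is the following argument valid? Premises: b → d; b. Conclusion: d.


This matches the form of modus ponens: the conclusion follows in every model of the premises.

Valid.


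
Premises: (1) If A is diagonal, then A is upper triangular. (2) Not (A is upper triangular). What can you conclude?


Modus tollens: from (P → Q) and ¬Q, infer ¬P.
Q = 'A is upper triangular' is denied; since P → Q, P must also fail.

Not (A is diagonal).


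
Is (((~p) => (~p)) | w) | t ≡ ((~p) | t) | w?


Compare truth tables:
p | t | w | φ | ψ
-----------------
False | False | False | True | True
True | False | False | True | False
False | True | False | True | True
True | True | False | True | True
False | False | True | True | True
True | False | True | True | True
False | True | True | True | True
True | True | True | True | True
They differ at row 2 (p=True, t=False, w=False): φ=True but ψ=False.

No, they are not logically equivalent.


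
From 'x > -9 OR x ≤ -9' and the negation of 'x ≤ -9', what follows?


Disjunctive syllogism: from (P ∨ Q) and ¬P, infer Q.
One disjunct, 'x ≤ -9', is ruled out; the other must hold.

x > -9


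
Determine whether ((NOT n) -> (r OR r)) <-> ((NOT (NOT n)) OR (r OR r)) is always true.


Build the truth table over {n, r}:
n | r | φ
---------
F | F | T
T | F | T
F | T | T
T | T | T
Every row evaluates to true.

Yes, it is a tautology.


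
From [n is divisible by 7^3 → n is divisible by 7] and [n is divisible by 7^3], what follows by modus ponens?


Modus ponens: from (P → Q) and P, infer Q.
P = 'n is divisible by 7^3' is asserted, and P → Q holds, so Q follows.

n is divisible by 7.


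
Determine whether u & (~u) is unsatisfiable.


Truth table over {u}:
u | φ
-----
False | False
True | False
Every row is false.

Yes, it is a contradiction.


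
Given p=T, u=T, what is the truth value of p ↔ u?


Biconditional is true when both operands have the same truth value.
Substitute: p=T, u=T.
T ↔ T evaluates to T.

T


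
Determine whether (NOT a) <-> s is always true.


Build the truth table over {a, s}:
a | s | φ
---------
F | F | F
T | F | T
F | T | T
T | T | F
Counterexample at row 1: with a=F, s=F, the formula is F.

No, it is not a tautology.


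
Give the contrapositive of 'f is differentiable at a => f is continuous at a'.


The contrapositive of (P → Q) is (¬Q → ¬P); it is logically equivalent to the original.
Here P = 'f is differentiable at a' and Q = 'f is continuous at a'.

If not (f is continuous at a), then not (f is differentiable at a).


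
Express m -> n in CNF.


Step 1: Rewrite m → n as ¬m ∨ n.

(NOT m) OR n


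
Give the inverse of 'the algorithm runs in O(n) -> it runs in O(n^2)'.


The inverse of (P → Q) is (¬P → ¬Q). It is equivalent to the converse, not to the original.
Here P = 'the algorithm runs in O(n)' and Q = 'it runs in O(n^2)'.

If not (the algorithm runs in O(n)), then not (it runs in O(n^2)).


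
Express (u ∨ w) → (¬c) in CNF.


Step 1: Rewrite as ¬(u ∨ w) ∨ (¬c) = (¬u ∧ ¬w) ∨ (¬c).
Step 2: Distribute ∨ over ∧.

((¬u) ∨ (¬c)) ∧ ((¬w) ∨ (¬c))


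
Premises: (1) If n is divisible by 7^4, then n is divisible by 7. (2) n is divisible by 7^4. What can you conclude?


Modus ponens: from (P → Q) and P, infer Q.
P = 'n is divisible by 7^4' is asserted, and P → Q holds, so Q follows.

n is divisible by 7.


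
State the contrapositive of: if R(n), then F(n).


The contrapositive of (P → Q) is (¬Q → ¬P); it is logically equivalent to the original.
Here P = 'R(n)' and Q = 'F(n)'.

If not (F(n)), then not (R(n)).


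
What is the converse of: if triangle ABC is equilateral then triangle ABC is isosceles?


The converse of (P → Q) is (Q → P). It is not in general equivalent to the original.
Here P = 'triangle ABC is equilateral' and Q = 'triangle ABC is isosceles'.

If triangle ABC is isosceles, then triangle ABC is equilateral.


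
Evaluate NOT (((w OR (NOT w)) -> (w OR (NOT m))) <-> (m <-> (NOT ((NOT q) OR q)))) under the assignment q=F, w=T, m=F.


Substitute q=F, w=T, m=F:
… (earlier sub-steps elided)
w OR (NOT w) = T OR F = T
NOT m = T
w OR (NOT m) = T OR T = T
(w OR (NOT w)) -> (w OR (NOT m)) = T -> T = T
NOT q = T
(NOT q) OR q = T OR F = T
NOT ((NOT q) OR q) = F
m <-> (NOT ((NOT q) OR q)) = F <-> F = T
((w OR (NOT w)) -> (w OR (NOT m))) <-> (m <-> (NOT ((NOT q) OR q))) = T <-> T = T
NOT (((w OR (NOT w)) -> (w OR (NOT m))) <-> (m <-> (NOT ((NOT q) OR q)))) = F

F


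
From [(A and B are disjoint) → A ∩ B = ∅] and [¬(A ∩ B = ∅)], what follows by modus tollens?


Modus tollens: from (P → Q) and ¬Q, infer ¬P.
Q = 'A ∩ B = ∅' is denied; since P → Q, P must also fail.

Not ((A and B are disjoint)).


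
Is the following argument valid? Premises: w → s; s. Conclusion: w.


This is affirming the consequent (fallacy). There exist truth assignments where the premises are all true but the conclusion is false.

Invalid.


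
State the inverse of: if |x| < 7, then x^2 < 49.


The inverse of (P → Q) is (¬P → ¬Q). It is equivalent to the converse, not to the original.
Here P = '|x| < 7' and Q = 'x^2 < 49'.

If not (|x| < 7), then not (x^2 < 49).


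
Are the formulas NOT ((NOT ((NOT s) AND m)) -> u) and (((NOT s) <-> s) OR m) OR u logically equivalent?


Compare truth tables:
m | s | u | φ | ψ
-----------------
F | F | F | T | F
T | F | F | F | T
F | T | F | T | F
T | T | F | T | T
F | F | T | F | T
T | F | T | F | T
F | T | T | F | T
T | T | T | F | T
They differ at row 1 (m=F, s=F, u=F): φ=T but ψ=F.

No, they are not logically equivalent.
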